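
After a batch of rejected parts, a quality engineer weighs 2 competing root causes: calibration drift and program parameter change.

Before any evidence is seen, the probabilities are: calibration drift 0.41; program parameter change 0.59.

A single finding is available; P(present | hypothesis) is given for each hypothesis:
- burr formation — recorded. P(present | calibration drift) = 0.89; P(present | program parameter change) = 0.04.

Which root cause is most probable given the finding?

calibration drift

By Bayes' rule, the unnormalized weight for each hypothesis is prior × likelihood:
  calibration drift: 0.41 × 0.89 = 0.3649
  program parameter change: 0.59 × 0.04 = 0.0236
The unnormalized weights sum to 0.3885.
P(calibration drift | evidence) ≈ 0.3649 / 0.3885 ≈ 0.939
P(program parameter change | evidence) ≈ 0.0236 / 0.3885 ≈ 0.061
The largest is 0.939, so calibration drift is most probable.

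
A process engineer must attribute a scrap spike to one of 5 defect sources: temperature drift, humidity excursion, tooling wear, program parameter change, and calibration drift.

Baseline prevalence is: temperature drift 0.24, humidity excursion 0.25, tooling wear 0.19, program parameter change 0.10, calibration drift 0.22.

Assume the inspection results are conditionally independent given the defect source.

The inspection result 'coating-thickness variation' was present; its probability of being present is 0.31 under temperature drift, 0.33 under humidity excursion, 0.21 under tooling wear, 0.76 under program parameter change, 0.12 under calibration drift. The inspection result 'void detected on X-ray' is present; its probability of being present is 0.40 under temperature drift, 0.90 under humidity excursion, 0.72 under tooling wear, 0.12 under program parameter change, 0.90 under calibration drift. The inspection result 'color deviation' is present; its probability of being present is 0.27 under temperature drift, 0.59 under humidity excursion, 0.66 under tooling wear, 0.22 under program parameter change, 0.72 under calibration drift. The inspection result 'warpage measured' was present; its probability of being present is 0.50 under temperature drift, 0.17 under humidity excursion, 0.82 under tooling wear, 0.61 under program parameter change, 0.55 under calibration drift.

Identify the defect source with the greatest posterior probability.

For each hypothesis, the unnormalized posterior weight is prior × product of the inspection result likelihoods:
  temperature drift: 0.24 × 0.31 × 0.40 × 0.27 × 0.50 = 0.0040176
  humidity excursion: 0.25 × 0.33 × 0.90 × 0.59 × 0.17 = 0.0074473
  tooling wear: 0.19 × 0.21 × 0.72 × 0.66 × 0.82 = 0.015548
  program parameter change: 0.10 × 0.76 × 0.12 × 0.22 × 0.61 = 0.0012239
  calibration drift: 0.22 × 0.12 × 0.90 × 0.72 × 0.55 = 0.009409
Marginal likelihood of the evidence = 0.037645.
P(temperature drift | evidence) ≈ 0.0040176 / 0.037645 ≈ 0.107
P(humidity excursion | evidence) ≈ 0.0074473 / 0.037645 ≈ 0.198
P(tooling wear | evidence) ≈ 0.015548 / 0.037645 ≈ 0.413
P(program parameter change | evidence) ≈ 0.0012239 / 0.037645 ≈ 0.033
P(calibration drift | evidence) ≈ 0.009409 / 0.037645 ≈ 0.250
The largest is 0.413, so tooling wear is most probable.

tooling wear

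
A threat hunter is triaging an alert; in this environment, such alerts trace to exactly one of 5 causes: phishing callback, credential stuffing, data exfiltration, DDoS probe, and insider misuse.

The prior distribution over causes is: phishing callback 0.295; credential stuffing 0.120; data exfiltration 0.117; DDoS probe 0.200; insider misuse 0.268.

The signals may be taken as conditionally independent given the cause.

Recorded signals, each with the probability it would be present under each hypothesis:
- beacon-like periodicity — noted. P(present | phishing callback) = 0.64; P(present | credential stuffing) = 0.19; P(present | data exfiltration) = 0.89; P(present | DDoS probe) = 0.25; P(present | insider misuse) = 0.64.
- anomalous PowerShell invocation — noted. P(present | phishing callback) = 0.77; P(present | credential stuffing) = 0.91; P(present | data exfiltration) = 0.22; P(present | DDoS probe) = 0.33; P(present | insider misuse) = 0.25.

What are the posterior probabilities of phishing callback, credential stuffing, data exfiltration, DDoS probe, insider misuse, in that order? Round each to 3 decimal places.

For each hypothesis, the unnormalized posterior weight is prior × product of the signal likelihoods:
  phishing callback: 0.295 × 0.64 × 0.77 = 0.14538
  credential stuffing: 0.120 × 0.19 × 0.91 = 0.020748
  data exfiltration: 0.117 × 0.89 × 0.22 = 0.022909
  DDoS probe: 0.200 × 0.25 × 0.33 = 0.0165
  insider misuse: 0.268 × 0.64 × 0.25 = 0.04288
The unnormalized weights sum to 0.24841.
P(phishing callback | evidence) = 0.14538 / 0.24841 ≈ 0.585
P(credential stuffing | evidence) = 0.020748 / 0.24841 ≈ 0.084
P(data exfiltration | evidence) = 0.022909 / 0.24841 ≈ 0.092
P(DDoS probe | evidence) = 0.0165 / 0.24841 ≈ 0.066
P(insider misuse | evidence) = 0.04288 / 0.24841 ≈ 0.173

0.585, 0.084, 0.092, 0.066, 0.173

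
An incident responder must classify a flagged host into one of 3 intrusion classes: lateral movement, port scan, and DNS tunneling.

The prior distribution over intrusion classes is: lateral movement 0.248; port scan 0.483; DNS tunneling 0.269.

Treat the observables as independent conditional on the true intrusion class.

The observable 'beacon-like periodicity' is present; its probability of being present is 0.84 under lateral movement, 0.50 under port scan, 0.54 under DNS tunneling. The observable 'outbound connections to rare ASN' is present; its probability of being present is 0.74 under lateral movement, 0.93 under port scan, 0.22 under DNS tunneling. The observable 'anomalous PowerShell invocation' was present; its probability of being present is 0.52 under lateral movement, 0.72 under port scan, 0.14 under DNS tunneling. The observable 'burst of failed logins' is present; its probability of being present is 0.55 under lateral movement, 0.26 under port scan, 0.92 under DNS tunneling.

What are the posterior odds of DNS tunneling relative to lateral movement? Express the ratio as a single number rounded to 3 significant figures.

The normalizing constant cancels in an odds ratio, so compute prior × likelihood for the two hypotheses only:
  DNS tunneling: 0.269 × 0.54 × 0.22 × 0.14 × 0.92 = 0.0041161
  lateral movement: 0.248 × 0.84 × 0.74 × 0.52 × 0.55 = 0.044089
Odds(DNS tunneling : lateral movement) = 0.0041161 / 0.044089 ≈ 0.0934.

0.0934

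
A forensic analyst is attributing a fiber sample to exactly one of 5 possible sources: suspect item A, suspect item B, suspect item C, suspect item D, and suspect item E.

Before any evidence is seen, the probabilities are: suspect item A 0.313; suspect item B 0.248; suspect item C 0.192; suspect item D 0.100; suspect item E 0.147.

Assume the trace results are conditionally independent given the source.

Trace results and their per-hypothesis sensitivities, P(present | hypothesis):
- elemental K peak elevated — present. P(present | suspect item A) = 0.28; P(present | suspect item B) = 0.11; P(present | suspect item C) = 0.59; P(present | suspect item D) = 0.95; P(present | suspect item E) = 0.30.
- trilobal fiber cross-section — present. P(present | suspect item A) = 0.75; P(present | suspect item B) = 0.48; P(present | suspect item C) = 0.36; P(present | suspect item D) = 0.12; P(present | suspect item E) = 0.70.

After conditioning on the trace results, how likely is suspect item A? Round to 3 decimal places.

0.406

By Bayes' rule with conditional independence, the unnormalized weight for each hypothesis is prior × ∏ likelihoods:
  suspect item A: 0.313 × 0.28 × 0.75 = 0.06573
  suspect item B: 0.248 × 0.11 × 0.48 = 0.013094
  suspect item C: 0.192 × 0.59 × 0.36 = 0.040781
  suspect item D: 0.100 × 0.95 × 0.12 = 0.0114
  suspect item E: 0.147 × 0.30 × 0.70 = 0.03087
The unnormalized weights sum to 0.16188.
P(suspect item A | evidence) = 0.06573 / 0.16188 ≈ 0.406.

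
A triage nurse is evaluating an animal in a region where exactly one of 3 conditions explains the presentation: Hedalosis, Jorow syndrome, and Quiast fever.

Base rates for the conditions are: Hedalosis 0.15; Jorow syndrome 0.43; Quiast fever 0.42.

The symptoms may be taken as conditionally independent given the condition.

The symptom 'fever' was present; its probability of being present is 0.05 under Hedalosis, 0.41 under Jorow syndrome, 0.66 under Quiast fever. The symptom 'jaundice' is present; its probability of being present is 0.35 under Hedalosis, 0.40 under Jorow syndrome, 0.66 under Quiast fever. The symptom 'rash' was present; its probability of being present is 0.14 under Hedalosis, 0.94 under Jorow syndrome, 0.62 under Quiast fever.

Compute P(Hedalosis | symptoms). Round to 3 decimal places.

By Bayes' rule with conditional independence, the unnormalized weight for each hypothesis is prior × ∏ likelihoods:
  Hedalosis: 0.15 × 0.05 × 0.35 × 0.14 = 0.0003675
  Jorow syndrome: 0.43 × 0.41 × 0.40 × 0.94 = 0.066289
  Quiast fever: 0.42 × 0.66 × 0.66 × 0.62 = 0.11343
Marginal likelihood of the evidence = 0.18009.
P(Hedalosis | evidence) = 0.0003675 / 0.18009 ≈ 0.002.

0.002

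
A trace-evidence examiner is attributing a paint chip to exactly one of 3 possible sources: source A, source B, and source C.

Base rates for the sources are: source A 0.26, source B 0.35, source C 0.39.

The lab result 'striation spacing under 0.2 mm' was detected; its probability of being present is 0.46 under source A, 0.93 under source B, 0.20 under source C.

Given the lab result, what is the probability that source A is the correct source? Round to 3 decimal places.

Multiply each prior by the likelihood of the lab result:
  source A: 0.26 × 0.46 = 0.1196
  source B: 0.35 × 0.93 = 0.3255
  source C: 0.39 × 0.20 = 0.078
Normalizing constant Z = 0.1196 + 0.3255 + 0.078 = 0.5231.
P(source A | evidence) = 0.1196 / 0.5231 ≈ 0.229.

0.229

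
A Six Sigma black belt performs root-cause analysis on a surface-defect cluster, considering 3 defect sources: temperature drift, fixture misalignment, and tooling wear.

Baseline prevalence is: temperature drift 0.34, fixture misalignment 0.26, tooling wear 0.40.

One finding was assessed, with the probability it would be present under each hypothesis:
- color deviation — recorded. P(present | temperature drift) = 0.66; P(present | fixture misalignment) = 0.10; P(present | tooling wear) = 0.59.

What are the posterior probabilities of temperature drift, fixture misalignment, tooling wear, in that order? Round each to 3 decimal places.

0.461, 0.053, 0.485

By Bayes' rule, the unnormalized weight for each hypothesis is prior × likelihood:
  temperature drift: 0.34 × 0.66 = 0.2244
  fixture misalignment: 0.26 × 0.10 = 0.026
  tooling wear: 0.40 × 0.59 = 0.236
Marginal likelihood of the evidence = 0.4864.
P(temperature drift | evidence) = 0.2244 / 0.4864 ≈ 0.461
P(fixture misalignment | evidence) = 0.026 / 0.4864 ≈ 0.053
P(tooling wear | evidence) = 0.236 / 0.4864 ≈ 0.485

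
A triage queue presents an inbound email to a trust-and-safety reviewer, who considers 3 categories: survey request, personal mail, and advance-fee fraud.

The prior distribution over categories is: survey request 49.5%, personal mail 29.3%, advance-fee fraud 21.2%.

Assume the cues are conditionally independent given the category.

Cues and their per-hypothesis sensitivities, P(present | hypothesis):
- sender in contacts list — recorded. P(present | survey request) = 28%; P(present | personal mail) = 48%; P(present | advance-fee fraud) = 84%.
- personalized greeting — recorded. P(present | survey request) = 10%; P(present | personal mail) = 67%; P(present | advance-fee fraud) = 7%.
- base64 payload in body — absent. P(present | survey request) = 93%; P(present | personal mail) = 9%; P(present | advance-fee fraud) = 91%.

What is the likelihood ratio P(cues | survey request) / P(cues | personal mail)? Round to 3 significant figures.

The Bayes factor is the ratio of the joint likelihoods of the cue pattern under the two hypotheses (using 1 − P(present | H) for each absent cue).
  survey request: 0.28 × 0.10 × (1 − 0.93) = 0.00196
  personal mail: 0.48 × 0.67 × (1 − 0.09) = 0.29266
Bayes factor = 0.00196 / 0.29266 ≈ 0.00670

0.00670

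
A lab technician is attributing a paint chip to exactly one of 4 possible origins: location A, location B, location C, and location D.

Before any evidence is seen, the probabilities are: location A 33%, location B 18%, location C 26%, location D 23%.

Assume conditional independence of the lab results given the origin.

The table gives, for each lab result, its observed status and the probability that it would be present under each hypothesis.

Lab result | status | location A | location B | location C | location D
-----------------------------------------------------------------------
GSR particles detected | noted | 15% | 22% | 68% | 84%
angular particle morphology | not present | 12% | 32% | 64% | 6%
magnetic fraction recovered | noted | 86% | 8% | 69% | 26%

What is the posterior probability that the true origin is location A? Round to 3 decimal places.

0.287

For each hypothesis, the unnormalized posterior weight is prior × product of the lab result likelihoods (using 1 − P(present | H) for each absent lab result):
  location A: 0.33 × 0.15 × (1 − 0.12) × 0.86 = 0.037462
  location B: 0.18 × 0.22 × (1 − 0.32) × 0.08 = 0.0021542
  location C: 0.26 × 0.68 × (1 − 0.64) × 0.69 = 0.043917
  location D: 0.23 × 0.84 × (1 − 0.06) × 0.26 = 0.047218
The unnormalized weights sum to 0.13075.
P(location A | evidence) = 0.037462 / 0.13075 ≈ 0.287.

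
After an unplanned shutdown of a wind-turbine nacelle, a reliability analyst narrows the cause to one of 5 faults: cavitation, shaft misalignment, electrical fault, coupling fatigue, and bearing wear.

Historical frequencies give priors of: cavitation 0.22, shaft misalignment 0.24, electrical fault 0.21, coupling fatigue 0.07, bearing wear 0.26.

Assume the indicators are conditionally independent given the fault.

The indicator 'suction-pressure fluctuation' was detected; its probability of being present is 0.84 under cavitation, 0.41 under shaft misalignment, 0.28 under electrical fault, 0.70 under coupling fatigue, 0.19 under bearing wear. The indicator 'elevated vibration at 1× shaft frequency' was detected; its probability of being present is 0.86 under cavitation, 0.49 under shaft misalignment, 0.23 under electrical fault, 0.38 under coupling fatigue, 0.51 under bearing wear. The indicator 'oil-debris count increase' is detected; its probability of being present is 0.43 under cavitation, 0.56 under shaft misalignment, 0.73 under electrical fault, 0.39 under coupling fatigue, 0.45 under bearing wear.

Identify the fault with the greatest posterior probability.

By Bayes' rule with conditional independence, the unnormalized weight for each hypothesis is prior × ∏ likelihoods:
  cavitation: 0.22 × 0.84 × 0.86 × 0.43 = 0.068339
  shaft misalignment: 0.24 × 0.41 × 0.49 × 0.56 = 0.027001
  electrical fault: 0.21 × 0.28 × 0.23 × 0.73 = 0.0098725
  coupling fatigue: 0.07 × 0.70 × 0.38 × 0.39 = 0.0072618
  bearing wear: 0.26 × 0.19 × 0.51 × 0.45 = 0.011337
Normalizing constant Z = 0.068339 + 0.027001 + 0.0098725 + 0.0072618 + 0.011337 = 0.12381.
P(cavitation | evidence) ≈ 0.068339 / 0.12381 ≈ 0.552
P(shaft misalignment | evidence) ≈ 0.027001 / 0.12381 ≈ 0.218
P(electrical fault | evidence) ≈ 0.0098725 / 0.12381 ≈ 0.080
P(coupling fatigue | evidence) ≈ 0.0072618 / 0.12381 ≈ 0.059
P(bearing wear | evidence) ≈ 0.011337 / 0.12381 ≈ 0.092
The largest is 0.552, so cavitation is most probable.

cavitation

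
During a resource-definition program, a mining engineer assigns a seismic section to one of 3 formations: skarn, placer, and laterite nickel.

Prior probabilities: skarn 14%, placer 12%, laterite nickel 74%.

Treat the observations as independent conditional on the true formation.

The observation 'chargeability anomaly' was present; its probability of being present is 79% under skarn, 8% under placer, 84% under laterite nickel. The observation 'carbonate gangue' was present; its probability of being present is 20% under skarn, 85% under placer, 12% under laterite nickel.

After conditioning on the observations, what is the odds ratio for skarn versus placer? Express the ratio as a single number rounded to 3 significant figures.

2.71

The normalizing constant cancels in an odds ratio, so compute prior × likelihood for the two hypotheses only:
  skarn: 0.14 × 0.79 × 0.20 = 0.02212
  placer: 0.12 × 0.08 × 0.85 = 0.00816
Posterior odds = 0.02212 / 0.00816 ≈ 2.71.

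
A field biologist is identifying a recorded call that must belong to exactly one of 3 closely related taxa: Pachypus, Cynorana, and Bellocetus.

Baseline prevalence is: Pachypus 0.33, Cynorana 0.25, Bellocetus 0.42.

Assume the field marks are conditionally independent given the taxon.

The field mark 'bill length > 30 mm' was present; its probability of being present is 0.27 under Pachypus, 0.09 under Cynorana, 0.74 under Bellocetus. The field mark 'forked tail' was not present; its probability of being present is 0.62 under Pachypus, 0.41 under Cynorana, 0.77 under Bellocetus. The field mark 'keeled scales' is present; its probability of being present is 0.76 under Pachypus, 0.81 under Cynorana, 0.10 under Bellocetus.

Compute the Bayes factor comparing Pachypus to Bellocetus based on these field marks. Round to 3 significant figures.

4.58

Joint likelihood of the field mark pattern under each hypothesis (using 1 − P(present | H) for each absent field mark):
  Pachypus: 0.27 × (1 − 0.62) × 0.76 = 0.077976
  Bellocetus: 0.74 × (1 − 0.77) × 0.10 = 0.01702
Bayes factor = 0.077976 / 0.01702 ≈ 4.58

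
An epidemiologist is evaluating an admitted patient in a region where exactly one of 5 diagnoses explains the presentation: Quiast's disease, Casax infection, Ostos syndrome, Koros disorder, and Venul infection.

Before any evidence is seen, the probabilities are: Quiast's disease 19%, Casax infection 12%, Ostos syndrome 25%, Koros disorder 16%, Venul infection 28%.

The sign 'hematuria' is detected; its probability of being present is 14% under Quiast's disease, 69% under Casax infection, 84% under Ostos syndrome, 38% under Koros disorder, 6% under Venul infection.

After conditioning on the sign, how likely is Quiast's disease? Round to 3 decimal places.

Multiply each prior by the likelihood of the sign:
  Quiast's disease: 0.19 × 0.14 = 0.0266
  Casax infection: 0.12 × 0.69 = 0.0828
  Ostos syndrome: 0.25 × 0.84 = 0.21
  Koros disorder: 0.16 × 0.38 = 0.0608
  Venul infection: 0.28 × 0.06 = 0.0168
Normalizing constant Z = 0.0266 + 0.0828 + 0.21 + 0.0608 + 0.0168 = 0.397.
P(Quiast's disease | evidence) = 0.0266 / 0.397 ≈ 0.067.

0.067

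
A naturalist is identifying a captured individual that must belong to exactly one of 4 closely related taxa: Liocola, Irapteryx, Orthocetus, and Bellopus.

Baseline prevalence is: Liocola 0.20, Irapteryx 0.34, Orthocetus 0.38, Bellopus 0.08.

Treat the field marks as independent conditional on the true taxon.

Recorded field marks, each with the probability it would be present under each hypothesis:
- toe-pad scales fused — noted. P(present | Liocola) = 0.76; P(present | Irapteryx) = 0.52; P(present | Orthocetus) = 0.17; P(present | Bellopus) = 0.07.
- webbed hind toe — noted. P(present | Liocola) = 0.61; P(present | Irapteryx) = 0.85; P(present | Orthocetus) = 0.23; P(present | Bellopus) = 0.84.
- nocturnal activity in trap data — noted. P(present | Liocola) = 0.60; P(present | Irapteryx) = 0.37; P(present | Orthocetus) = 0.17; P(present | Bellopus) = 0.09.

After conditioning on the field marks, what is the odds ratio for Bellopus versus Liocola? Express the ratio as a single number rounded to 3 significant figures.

Posterior odds equal prior odds times the likelihood ratio; only the two competing hypotheses matter.
  Bellopus: 0.08 × 0.07 × 0.84 × 0.09 = 0.00042336
  Liocola: 0.20 × 0.76 × 0.61 × 0.60 = 0.055632
Posterior odds = 0.00042336 / 0.055632 ≈ 0.00761.

0.00761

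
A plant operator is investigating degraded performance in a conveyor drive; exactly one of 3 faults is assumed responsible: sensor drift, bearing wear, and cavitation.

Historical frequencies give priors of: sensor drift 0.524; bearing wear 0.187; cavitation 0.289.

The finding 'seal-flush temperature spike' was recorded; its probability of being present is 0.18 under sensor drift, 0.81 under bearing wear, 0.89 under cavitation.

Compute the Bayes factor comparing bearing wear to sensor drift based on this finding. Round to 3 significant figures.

4.50

Likelihood of this finding under each hypothesis:
  bearing wear: 0.81
  sensor drift: 0.18
Bayes factor = 0.81 / 0.18 ≈ 4.50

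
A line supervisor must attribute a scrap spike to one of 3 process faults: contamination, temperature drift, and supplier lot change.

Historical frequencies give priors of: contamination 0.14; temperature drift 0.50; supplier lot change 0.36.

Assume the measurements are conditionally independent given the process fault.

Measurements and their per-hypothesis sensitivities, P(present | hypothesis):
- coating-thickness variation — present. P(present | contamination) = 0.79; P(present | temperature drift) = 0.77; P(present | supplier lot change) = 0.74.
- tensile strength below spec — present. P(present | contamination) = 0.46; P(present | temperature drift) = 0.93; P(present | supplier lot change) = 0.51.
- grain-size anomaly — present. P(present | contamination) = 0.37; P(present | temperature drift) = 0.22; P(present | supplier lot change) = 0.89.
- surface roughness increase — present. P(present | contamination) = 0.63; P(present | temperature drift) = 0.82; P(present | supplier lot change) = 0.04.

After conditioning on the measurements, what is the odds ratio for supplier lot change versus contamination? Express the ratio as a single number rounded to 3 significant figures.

The normalizing constant cancels in an odds ratio, so compute prior × likelihood for the two hypotheses only:
  supplier lot change: 0.36 × 0.74 × 0.51 × 0.89 × 0.04 = 0.0048368
  contamination: 0.14 × 0.79 × 0.46 × 0.37 × 0.63 = 0.011859
Odds(supplier lot change : contamination) = 0.0048368 / 0.011859 ≈ 0.408.

0.408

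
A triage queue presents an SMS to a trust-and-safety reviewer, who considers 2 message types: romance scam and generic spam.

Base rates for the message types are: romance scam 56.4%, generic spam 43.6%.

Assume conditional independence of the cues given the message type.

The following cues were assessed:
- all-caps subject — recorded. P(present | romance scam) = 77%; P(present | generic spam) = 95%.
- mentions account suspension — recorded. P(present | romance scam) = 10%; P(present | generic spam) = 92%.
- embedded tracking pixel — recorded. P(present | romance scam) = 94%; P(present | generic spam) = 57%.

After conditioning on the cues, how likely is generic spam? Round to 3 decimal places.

By Bayes' rule with conditional independence, the unnormalized weight for each hypothesis is prior × ∏ likelihoods:
  romance scam: 0.564 × 0.77 × 0.10 × 0.94 = 0.040822
  generic spam: 0.436 × 0.95 × 0.92 × 0.57 = 0.21721
The unnormalized weights sum to 0.25803.
P(generic spam | evidence) = 0.21721 / 0.25803 ≈ 0.842.

0.842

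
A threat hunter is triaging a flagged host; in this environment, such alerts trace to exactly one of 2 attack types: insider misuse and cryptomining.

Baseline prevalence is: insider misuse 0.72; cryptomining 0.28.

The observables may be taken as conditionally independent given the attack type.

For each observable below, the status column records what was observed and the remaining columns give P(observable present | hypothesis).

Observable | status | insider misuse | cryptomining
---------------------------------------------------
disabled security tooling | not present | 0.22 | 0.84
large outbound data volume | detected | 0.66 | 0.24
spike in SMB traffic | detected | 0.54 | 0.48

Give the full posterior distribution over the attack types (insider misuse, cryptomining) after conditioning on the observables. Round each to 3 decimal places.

0.975, 0.025

Multiply each prior by the joint likelihood of the observable pattern (using 1 − P(present | H) for each absent observable):
  insider misuse: 0.72 × (1 − 0.22) × 0.66 × 0.54 = 0.20015
  cryptomining: 0.28 × (1 − 0.84) × 0.24 × 0.48 = 0.005161
The unnormalized weights sum to 0.20532.
P(insider misuse | evidence) = 0.20015 / 0.20532 ≈ 0.975
P(cryptomining | evidence) = 0.005161 / 0.20532 ≈ 0.025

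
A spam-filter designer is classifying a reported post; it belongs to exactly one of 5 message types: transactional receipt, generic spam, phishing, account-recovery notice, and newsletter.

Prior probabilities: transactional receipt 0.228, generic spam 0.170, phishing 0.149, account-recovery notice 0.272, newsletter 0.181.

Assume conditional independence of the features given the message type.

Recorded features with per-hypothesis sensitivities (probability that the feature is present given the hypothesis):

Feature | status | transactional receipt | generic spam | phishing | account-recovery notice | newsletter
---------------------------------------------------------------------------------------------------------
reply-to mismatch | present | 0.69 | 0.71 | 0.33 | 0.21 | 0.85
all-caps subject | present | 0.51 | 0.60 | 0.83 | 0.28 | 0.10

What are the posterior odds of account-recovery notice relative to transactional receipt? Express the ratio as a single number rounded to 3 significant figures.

0.199

Unnormalized posterior weight (prior times the feature likelihoods) for each of the two hypotheses:
  account-recovery notice: 0.272 × 0.21 × 0.28 = 0.015994
  transactional receipt: 0.228 × 0.69 × 0.51 = 0.080233
Posterior odds = 0.015994 / 0.080233 ≈ 0.199.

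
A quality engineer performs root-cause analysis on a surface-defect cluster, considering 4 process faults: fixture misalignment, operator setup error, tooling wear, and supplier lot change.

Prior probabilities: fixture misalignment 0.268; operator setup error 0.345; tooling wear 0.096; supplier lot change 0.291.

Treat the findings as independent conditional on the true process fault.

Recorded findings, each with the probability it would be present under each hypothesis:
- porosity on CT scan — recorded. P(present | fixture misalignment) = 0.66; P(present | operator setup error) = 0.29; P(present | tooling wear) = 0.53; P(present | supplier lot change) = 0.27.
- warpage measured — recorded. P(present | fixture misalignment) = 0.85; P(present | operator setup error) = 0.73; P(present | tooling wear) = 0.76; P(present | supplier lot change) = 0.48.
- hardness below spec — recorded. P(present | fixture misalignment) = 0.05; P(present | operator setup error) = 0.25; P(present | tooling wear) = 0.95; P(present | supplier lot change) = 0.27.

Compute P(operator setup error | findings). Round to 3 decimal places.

0.251

For each hypothesis, the unnormalized posterior weight is prior × product of the finding likelihoods:
  fixture misalignment: 0.268 × 0.66 × 0.85 × 0.05 = 0.0075174
  operator setup error: 0.345 × 0.29 × 0.73 × 0.25 = 0.018259
  tooling wear: 0.096 × 0.53 × 0.76 × 0.95 = 0.036735
  supplier lot change: 0.291 × 0.27 × 0.48 × 0.27 = 0.010183
Marginal likelihood of the evidence = 0.072695.
P(operator setup error | evidence) = 0.018259 / 0.072695 ≈ 0.251.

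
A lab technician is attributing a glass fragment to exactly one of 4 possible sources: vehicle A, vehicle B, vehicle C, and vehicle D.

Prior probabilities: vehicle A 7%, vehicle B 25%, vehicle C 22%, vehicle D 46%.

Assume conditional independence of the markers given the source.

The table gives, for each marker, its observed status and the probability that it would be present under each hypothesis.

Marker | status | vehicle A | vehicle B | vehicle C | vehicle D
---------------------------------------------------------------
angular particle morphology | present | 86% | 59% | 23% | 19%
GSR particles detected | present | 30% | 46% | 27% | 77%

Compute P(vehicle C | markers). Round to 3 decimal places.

For each hypothesis, the unnormalized posterior weight is prior × product of the marker likelihoods:
  vehicle A: 0.07 × 0.86 × 0.30 = 0.01806
  vehicle B: 0.25 × 0.59 × 0.46 = 0.06785
  vehicle C: 0.22 × 0.23 × 0.27 = 0.013662
  vehicle D: 0.46 × 0.19 × 0.77 = 0.067298
Normalizing constant Z = 0.01806 + 0.06785 + 0.013662 + 0.067298 = 0.16687.
P(vehicle C | evidence) = 0.013662 / 0.16687 ≈ 0.082.

0.082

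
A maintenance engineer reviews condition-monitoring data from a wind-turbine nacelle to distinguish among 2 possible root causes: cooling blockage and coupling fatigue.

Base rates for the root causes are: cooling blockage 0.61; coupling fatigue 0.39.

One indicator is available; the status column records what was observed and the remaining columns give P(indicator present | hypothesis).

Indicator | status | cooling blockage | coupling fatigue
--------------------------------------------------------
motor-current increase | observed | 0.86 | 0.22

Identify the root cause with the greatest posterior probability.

cooling blockage

By Bayes' rule, the unnormalized weight for each hypothesis is prior × likelihood:
  cooling blockage: 0.61 × 0.86 = 0.5246
  coupling fatigue: 0.39 × 0.22 = 0.0858
Marginal likelihood of the evidence = 0.6104.
P(cooling blockage | evidence) ≈ 0.5246 / 0.6104 ≈ 0.859
P(coupling fatigue | evidence) ≈ 0.0858 / 0.6104 ≈ 0.141
The largest is 0.859, so cooling blockage is most probable.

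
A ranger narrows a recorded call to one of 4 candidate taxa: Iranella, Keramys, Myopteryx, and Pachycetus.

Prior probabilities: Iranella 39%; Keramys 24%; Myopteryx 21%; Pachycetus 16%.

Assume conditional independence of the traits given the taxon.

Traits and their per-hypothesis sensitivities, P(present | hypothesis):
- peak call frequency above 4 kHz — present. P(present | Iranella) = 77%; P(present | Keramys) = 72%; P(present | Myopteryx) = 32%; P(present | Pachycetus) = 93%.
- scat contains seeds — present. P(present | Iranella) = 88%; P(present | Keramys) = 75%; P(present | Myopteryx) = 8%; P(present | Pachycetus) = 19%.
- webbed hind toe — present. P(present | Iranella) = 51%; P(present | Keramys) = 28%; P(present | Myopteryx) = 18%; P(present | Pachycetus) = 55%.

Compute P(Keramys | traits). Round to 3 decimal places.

0.193

By Bayes' rule with conditional independence, the unnormalized weight for each hypothesis is prior × ∏ likelihoods:
  Iranella: 0.39 × 0.77 × 0.88 × 0.51 = 0.13477
  Keramys: 0.24 × 0.72 × 0.75 × 0.28 = 0.036288
  Myopteryx: 0.21 × 0.32 × 0.08 × 0.18 = 0.00096768
  Pachycetus: 0.16 × 0.93 × 0.19 × 0.55 = 0.01555
Normalizing constant Z = 0.13477 + 0.036288 + 0.00096768 + 0.01555 = 0.18758.
P(Keramys | evidence) = 0.036288 / 0.18758 ≈ 0.193.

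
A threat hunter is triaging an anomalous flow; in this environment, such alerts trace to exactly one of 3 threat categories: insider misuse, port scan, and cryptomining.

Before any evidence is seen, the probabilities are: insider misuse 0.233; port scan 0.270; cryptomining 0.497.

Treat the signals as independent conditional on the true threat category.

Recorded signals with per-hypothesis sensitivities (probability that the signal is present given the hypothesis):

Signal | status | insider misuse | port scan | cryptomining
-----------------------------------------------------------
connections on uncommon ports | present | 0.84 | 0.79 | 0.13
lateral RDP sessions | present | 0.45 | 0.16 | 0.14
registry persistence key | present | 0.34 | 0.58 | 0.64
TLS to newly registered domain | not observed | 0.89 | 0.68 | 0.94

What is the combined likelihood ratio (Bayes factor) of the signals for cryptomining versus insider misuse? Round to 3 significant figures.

0.0494

Take the product of per-signal likelihoods under each hypothesis (using 1 − P(present | H) for each absent signal), then divide.
  cryptomining: 0.13 × 0.14 × 0.64 × (1 − 0.94) = 0.00069888
  insider misuse: 0.84 × 0.45 × 0.34 × (1 − 0.89) = 0.014137
Bayes factor = 0.00069888 / 0.014137 ≈ 0.0494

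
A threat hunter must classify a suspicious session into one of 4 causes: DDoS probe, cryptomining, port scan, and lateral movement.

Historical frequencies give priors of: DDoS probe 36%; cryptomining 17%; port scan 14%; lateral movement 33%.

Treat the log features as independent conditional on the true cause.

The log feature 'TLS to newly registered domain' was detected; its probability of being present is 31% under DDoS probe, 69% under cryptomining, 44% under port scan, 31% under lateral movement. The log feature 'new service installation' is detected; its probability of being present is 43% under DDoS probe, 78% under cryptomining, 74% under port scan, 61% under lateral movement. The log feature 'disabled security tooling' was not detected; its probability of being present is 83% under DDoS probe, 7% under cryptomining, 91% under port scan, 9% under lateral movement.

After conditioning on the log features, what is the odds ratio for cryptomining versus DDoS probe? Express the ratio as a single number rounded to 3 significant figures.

10.4

Posterior odds equal prior odds times the likelihood ratio; only the two competing hypotheses matter (using 1 − P(present | H) for each absent log feature).
  cryptomining: 0.17 × 0.69 × 0.78 × (1 − 0.07) = 0.085089
  DDoS probe: 0.36 × 0.31 × 0.43 × (1 − 0.83) = 0.008158
Odds(cryptomining : DDoS probe) = 0.085089 / 0.008158 ≈ 10.4.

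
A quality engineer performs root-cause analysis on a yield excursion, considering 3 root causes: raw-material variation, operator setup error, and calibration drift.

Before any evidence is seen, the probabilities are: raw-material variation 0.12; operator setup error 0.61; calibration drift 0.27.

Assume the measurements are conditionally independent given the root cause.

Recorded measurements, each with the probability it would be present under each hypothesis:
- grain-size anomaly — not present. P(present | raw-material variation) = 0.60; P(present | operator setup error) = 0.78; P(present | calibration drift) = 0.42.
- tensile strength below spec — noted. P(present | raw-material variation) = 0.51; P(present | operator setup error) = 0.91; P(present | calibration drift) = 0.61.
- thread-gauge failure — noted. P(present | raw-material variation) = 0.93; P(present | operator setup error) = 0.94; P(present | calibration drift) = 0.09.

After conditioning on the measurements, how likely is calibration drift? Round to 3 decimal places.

By Bayes' rule with conditional independence, the unnormalized weight for each hypothesis is prior × ∏ likelihoods (using 1 − P(present | H) for each absent measurement):
  raw-material variation: 0.12 × (1 − 0.60) × 0.51 × 0.93 = 0.022766
  operator setup error: 0.61 × (1 − 0.78) × 0.91 × 0.94 = 0.11479
  calibration drift: 0.27 × (1 − 0.42) × 0.61 × 0.09 = 0.0085973
The unnormalized weights sum to 0.14616.
P(calibration drift | evidence) = 0.0085973 / 0.14616 ≈ 0.059.

0.059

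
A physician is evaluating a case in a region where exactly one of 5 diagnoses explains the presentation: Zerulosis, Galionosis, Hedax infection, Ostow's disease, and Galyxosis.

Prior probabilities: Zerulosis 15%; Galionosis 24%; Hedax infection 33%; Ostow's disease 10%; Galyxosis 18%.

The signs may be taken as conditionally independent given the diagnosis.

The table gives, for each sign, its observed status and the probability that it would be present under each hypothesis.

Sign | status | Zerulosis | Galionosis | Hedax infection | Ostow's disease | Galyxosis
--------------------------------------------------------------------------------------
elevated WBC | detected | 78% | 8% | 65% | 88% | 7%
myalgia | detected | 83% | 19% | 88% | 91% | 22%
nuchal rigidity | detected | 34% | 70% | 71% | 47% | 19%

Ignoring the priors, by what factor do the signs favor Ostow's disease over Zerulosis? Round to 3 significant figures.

1.71

Take the product of per-sign likelihoods under each hypothesis, then divide.
  Ostow's disease: 0.88 × 0.91 × 0.47 = 0.37638
  Zerulosis: 0.78 × 0.83 × 0.34 = 0.22012
Bayes factor = 0.37638 / 0.22012 ≈ 1.71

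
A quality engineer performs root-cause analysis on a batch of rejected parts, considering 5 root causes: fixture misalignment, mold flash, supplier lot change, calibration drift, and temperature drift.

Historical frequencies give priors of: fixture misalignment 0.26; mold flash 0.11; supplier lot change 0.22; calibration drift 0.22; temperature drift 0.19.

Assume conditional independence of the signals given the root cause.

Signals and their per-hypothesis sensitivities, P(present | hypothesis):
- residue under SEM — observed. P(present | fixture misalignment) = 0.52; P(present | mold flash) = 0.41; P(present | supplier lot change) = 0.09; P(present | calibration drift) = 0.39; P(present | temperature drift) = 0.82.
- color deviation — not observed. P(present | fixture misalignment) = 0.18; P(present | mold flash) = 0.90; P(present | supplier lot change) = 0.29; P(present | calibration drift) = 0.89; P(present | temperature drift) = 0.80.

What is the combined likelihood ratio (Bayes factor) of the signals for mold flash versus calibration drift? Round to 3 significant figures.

0.956

The Bayes factor is the ratio of the joint likelihoods of the signal pattern under the two hypotheses (using 1 − P(present | H) for each absent signal).
  mold flash: 0.41 × (1 − 0.90) = 0.041
  calibration drift: 0.39 × (1 − 0.89) = 0.0429
Bayes factor = 0.041 / 0.0429 ≈ 0.956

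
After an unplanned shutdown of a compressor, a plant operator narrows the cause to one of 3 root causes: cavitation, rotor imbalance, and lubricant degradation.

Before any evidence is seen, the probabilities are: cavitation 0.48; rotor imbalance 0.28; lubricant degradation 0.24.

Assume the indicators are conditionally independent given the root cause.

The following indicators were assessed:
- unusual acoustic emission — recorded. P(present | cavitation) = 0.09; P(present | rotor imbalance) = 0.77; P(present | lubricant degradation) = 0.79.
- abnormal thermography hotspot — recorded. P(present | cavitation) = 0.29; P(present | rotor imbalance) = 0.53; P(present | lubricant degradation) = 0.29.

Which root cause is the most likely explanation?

By Bayes' rule with conditional independence, the unnormalized weight for each hypothesis is prior × ∏ likelihoods:
  cavitation: 0.48 × 0.09 × 0.29 = 0.012528
  rotor imbalance: 0.28 × 0.77 × 0.53 = 0.11427
  lubricant degradation: 0.24 × 0.79 × 0.29 = 0.054984
The unnormalized weights sum to 0.18178.
P(cavitation | evidence) ≈ 0.012528 / 0.18178 ≈ 0.069
P(rotor imbalance | evidence) ≈ 0.11427 / 0.18178 ≈ 0.629
P(lubricant degradation | evidence) ≈ 0.054984 / 0.18178 ≈ 0.302
The largest is 0.629, so rotor imbalance is most probable.

rotor imbalance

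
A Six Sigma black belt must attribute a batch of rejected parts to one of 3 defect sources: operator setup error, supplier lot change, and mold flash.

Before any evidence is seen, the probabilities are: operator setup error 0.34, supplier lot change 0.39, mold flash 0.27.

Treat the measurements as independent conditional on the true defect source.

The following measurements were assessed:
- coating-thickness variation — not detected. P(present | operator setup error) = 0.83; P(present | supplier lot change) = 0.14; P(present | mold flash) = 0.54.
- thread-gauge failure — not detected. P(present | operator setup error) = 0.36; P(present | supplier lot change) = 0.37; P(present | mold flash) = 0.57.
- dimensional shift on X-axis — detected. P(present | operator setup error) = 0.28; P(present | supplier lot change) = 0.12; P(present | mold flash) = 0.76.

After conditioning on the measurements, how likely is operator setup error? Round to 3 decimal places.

By Bayes' rule with conditional independence, the unnormalized weight for each hypothesis is prior × ∏ likelihoods (using 1 − P(present | H) for each absent measurement):
  operator setup error: 0.34 × (1 − 0.83) × (1 − 0.36) × 0.28 = 0.010358
  supplier lot change: 0.39 × (1 − 0.14) × (1 − 0.37) × 0.12 = 0.025356
  mold flash: 0.27 × (1 − 0.54) × (1 − 0.57) × 0.76 = 0.040589
Marginal likelihood of the evidence = 0.076303.
P(operator setup error | evidence) = 0.010358 / 0.076303 ≈ 0.136.

0.136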